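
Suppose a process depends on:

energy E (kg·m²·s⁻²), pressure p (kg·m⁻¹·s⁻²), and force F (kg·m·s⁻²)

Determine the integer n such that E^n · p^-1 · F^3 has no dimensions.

Balance the M exponent: (1)·n from E, plus −(1) + 3·(1) = 2 from the rest, must sum to zero.
n + 2 = 0, so n = -2.

-2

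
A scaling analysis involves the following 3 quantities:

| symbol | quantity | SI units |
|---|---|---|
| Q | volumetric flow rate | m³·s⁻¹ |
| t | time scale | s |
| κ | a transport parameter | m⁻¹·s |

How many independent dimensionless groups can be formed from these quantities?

There are 3 variables and 2 base dimensions (L, T).
The dimension matrix has rank 2.
Independent dimensionless groups: 3 − 2 = 1.

1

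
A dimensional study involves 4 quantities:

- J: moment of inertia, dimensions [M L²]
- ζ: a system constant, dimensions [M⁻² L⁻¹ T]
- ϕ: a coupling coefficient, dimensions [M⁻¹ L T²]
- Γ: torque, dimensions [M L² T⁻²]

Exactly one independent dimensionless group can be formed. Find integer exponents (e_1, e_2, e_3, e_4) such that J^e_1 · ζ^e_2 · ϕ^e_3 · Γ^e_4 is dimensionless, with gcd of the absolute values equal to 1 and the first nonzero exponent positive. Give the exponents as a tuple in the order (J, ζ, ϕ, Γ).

M: e_1·(1) + e_2·(-2) + e_3·(-1) + e_4·(1) = 0
L: e_1·(2) + e_2·(-1) + e_3·(1) + e_4·(2) = 0
T: e_1·(0) + e_2·(1) + e_3·(2) + e_4·(-2) = 0
Solving this homogeneous linear system for the smallest-integer solution (first nonzero entry positive) gives (3, 2, -2, -1).

(3, 2, -2, -1)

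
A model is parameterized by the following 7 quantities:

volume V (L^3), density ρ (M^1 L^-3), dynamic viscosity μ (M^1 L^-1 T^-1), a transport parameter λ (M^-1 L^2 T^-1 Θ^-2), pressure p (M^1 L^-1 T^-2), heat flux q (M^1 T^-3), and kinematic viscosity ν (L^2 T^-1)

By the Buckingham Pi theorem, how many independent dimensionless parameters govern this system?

There are 7 variables and 4 base dimensions (M, L, T, Θ).
The dimension matrix has rank 4.
Independent dimensionless groups: 7 − 4 = 3.

3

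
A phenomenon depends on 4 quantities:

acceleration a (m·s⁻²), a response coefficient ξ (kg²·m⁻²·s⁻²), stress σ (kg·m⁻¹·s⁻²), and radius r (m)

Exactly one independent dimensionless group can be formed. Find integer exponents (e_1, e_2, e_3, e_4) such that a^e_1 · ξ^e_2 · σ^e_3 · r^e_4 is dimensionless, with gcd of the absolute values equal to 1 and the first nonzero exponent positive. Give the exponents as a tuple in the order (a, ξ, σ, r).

(1, 1, -2, -1)

M: e_1·(0) + e_2·(2) + e_3·(1) + e_4·(0) = 0
L: e_1·(1) + e_2·(-2) + e_3·(-1) + e_4·(1) = 0
T: e_1·(-2) + e_2·(-2) + e_3·(-2) + e_4·(0) = 0
Solving this homogeneous linear system for the smallest-integer solution (first nonzero entry positive) gives (1, 1, -2, -1).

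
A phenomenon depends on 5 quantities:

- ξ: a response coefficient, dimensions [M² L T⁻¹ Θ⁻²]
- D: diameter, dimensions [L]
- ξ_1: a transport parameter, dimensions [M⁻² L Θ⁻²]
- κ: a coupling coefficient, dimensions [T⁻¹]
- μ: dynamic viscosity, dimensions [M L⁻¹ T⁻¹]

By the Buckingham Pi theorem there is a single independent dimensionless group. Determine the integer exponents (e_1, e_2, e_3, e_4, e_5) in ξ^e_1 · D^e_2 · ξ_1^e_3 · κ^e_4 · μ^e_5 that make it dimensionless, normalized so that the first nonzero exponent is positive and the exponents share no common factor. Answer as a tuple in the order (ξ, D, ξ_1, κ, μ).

M: e_1·(2) + e_2·(0) + e_3·(-2) + e_4·(0) + e_5·(1) = 0
L: e_1·(1) + e_2·(1) + e_3·(1) + e_4·(0) + e_5·(-1) = 0
T: e_1·(-1) + e_2·(0) + e_3·(0) + e_4·(-1) + e_5·(-1) = 0
Θ: e_1·(-2) + e_2·(0) + e_3·(-2) + e_4·(0) + e_5·(0) = 0
Solving this homogeneous linear system for the smallest-integer solution (first nonzero entry positive) gives (1, -4, -1, 3, -4).

(1, -4, -1, 3, -4)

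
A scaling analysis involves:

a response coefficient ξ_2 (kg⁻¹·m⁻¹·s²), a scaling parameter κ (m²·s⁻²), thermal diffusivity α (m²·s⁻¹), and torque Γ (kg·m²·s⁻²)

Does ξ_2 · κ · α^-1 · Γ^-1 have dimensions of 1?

no

Sum the exponent of each base dimension across the product:
  M: [ξ_2]_M + [κ]_M − [α]_M − [Γ]_M = (-1) + (0) − (0) − (1) = -2
  L: [ξ_2]_L + [κ]_L − [α]_L − [Γ]_L = (-1) + (2) − (2) − (2) = -3
  T: [ξ_2]_T + [κ]_T − [α]_T − [Γ]_T = (2) + (-2) − (-1) − (-2) = 3
Net dimensions [M⁻² L⁻³ T³] ≠ [1] — not dimensionless.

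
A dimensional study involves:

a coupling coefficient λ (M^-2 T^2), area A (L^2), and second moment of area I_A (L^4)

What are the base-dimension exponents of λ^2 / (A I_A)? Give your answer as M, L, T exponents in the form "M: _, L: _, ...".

Collect each base-dimension exponent across the product:
  M: 2·(-2) − (0) − (0) = -4
  L: 2·(0) − (2) − (4) = -6
  T: 2·(2) − (0) − (0) = 4
So the dimensions are [M⁻⁴ L⁻⁶ T⁴].

M: -4, L: -6, T: 4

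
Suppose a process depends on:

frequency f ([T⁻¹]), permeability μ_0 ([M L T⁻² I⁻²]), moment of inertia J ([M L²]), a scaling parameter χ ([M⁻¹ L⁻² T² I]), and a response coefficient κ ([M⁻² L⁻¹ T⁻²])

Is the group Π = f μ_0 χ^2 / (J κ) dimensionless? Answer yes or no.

Sum the exponent of each base dimension across the product:
  M: [f]_M + [μ_0]_M − [J]_M + 2·[χ]_M − [κ]_M = (0) + (1) − (1) + 2·(-1) − (-2) = 0
  L: [f]_L + [μ_0]_L − [J]_L + 2·[χ]_L − [κ]_L = (0) + (1) − (2) + 2·(-2) − (-1) = -4
  T: [f]_T + [μ_0]_T − [J]_T + 2·[χ]_T − [κ]_T = (-1) + (-2) − (0) + 2·(2) − (-2) = 3
  I: [f]_I + [μ_0]_I − [J]_I + 2·[χ]_I − [κ]_I = (0) + (-2) − (0) + 2·(1) − (0) = 0
Net dimensions [L⁻⁴ T³] ≠ [1] — not dimensionless.

no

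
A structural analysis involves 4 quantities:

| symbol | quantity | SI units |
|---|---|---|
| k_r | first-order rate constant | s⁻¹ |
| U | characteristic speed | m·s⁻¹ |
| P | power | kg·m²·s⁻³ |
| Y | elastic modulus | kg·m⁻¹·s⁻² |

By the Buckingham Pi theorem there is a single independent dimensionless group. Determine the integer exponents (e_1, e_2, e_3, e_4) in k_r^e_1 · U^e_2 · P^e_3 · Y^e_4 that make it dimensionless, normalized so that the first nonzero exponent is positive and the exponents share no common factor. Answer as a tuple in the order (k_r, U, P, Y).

(2, -3, 1, -1)

M: e_1·(0) + e_2·(0) + e_3·(1) + e_4·(1) = 0
L: e_1·(0) + e_2·(1) + e_3·(2) + e_4·(-1) = 0
T: e_1·(-1) + e_2·(-1) + e_3·(-3) + e_4·(-2) = 0
Solving this homogeneous linear system for the smallest-integer solution (first nonzero entry positive) gives (2, -3, 1, -1).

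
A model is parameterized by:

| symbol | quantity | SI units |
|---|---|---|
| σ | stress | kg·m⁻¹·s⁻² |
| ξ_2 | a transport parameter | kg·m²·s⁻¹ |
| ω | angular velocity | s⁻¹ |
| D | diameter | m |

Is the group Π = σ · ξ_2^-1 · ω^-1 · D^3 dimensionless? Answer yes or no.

Sum the exponent of each base dimension across the product:
  M: [σ]_M − [ξ_2]_M − [ω]_M + 3·[D]_M = (1) − (1) − (0) + 3·(0) = 0
  L: [σ]_L − [ξ_2]_L − [ω]_L + 3·[D]_L = (-1) − (2) − (0) + 3·(1) = 0
  T: [σ]_T − [ξ_2]_T − [ω]_T + 3·[D]_T = (-2) − (-1) − (-1) + 3·(0) = 0
All base exponents vanish — dimensionless.

yes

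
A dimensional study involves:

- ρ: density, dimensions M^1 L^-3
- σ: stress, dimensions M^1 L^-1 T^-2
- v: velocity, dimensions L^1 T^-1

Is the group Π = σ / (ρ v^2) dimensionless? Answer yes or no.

Sum the exponent of each base dimension across the product:
  M: −[ρ]_M + [σ]_M − 2·[v]_M = −(1) + (1) − 2·(0) = 0
  L: −[ρ]_L + [σ]_L − 2·[v]_L = −(-3) + (-1) − 2·(1) = 0
  T: −[ρ]_T + [σ]_T − 2·[v]_T = −(0) + (-2) − 2·(-1) = 0
All base exponents vanish — dimensionless.

yes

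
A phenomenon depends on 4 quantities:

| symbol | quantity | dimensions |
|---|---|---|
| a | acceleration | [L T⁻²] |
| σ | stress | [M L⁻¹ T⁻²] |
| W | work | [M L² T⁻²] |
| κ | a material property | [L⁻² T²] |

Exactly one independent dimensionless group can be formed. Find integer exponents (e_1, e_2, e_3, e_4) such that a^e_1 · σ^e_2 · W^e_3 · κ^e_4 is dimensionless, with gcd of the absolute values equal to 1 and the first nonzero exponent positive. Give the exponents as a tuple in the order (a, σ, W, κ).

M: e_1·(0) + e_2·(1) + e_3·(1) + e_4·(0) = 0
L: e_1·(1) + e_2·(-1) + e_3·(2) + e_4·(-2) = 0
T: e_1·(-2) + e_2·(-2) + e_3·(-2) + e_4·(2) = 0
Solving this homogeneous linear system for the smallest-integer solution (first nonzero entry positive) gives (3, -1, 1, 3).

(3, -1, 1, 3)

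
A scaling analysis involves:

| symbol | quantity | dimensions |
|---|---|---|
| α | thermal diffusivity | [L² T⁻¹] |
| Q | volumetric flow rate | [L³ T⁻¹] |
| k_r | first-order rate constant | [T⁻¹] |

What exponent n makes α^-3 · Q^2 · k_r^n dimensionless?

Balance the T exponent: (-1)·n from k_r, plus −3·(-1) + 2·(-1) = 1 from the rest, must sum to zero.
−n + 1 = 0, so n = 1.

1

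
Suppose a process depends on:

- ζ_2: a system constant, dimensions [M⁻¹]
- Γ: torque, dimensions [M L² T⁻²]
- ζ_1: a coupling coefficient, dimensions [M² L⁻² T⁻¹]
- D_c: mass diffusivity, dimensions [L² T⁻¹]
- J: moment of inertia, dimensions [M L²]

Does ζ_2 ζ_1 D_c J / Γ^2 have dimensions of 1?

Sum the exponent of each base dimension across the product:
  M: [ζ_2]_M − 2·[Γ]_M + [ζ_1]_M + [D_c]_M + [J]_M = (-1) − 2·(1) + (2) + (0) + (1) = 0
  L: [ζ_2]_L − 2·[Γ]_L + [ζ_1]_L + [D_c]_L + [J]_L = (0) − 2·(2) + (-2) + (2) + (2) = -2
  T: [ζ_2]_T − 2·[Γ]_T + [ζ_1]_T + [D_c]_T + [J]_T = (0) − 2·(-2) + (-1) + (-1) + (0) = 2
Net dimensions [L⁻² T²] ≠ [1] — not dimensionless.

no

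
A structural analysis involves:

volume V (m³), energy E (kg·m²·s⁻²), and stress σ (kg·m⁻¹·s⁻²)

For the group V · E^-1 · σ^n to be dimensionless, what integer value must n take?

Balance the M exponent: (1)·n from σ, plus (0) − (1) = -1 from the rest, must sum to zero.
n − 1 = 0, so n = 1.

1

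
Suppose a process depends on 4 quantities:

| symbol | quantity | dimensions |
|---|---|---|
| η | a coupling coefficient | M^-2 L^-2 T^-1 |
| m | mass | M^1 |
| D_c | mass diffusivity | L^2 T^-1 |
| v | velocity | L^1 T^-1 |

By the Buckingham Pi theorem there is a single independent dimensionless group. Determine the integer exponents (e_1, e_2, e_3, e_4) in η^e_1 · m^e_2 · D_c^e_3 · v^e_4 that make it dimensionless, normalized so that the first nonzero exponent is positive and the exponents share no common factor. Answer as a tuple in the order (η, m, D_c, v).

M: e_1·(-2) + e_2·(1) + e_3·(0) + e_4·(0) = 0
L: e_1·(-2) + e_2·(0) + e_3·(2) + e_4·(1) = 0
T: e_1·(-1) + e_2·(0) + e_3·(-1) + e_4·(-1) = 0
Solving this homogeneous linear system for the smallest-integer solution (first nonzero entry positive) gives (1, 2, 3, -4).

(1, 2, 3, -4)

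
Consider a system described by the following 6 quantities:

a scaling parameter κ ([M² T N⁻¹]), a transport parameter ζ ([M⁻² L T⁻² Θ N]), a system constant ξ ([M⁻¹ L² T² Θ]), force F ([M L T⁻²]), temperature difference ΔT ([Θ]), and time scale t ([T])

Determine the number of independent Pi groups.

1

There are 6 variables and 5 base dimensions (M, L, T, Θ, N).
The dimension matrix has rank 5.
Independent dimensionless groups: 6 − 5 = 1.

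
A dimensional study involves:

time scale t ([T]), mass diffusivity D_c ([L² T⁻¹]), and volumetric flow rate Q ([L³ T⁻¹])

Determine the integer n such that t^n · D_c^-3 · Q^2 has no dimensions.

-1

Balance the T exponent: (1)·n from t, plus −3·(-1) + 2·(-1) = 1 from the rest, must sum to zero.
n + 1 = 0, so n = -1.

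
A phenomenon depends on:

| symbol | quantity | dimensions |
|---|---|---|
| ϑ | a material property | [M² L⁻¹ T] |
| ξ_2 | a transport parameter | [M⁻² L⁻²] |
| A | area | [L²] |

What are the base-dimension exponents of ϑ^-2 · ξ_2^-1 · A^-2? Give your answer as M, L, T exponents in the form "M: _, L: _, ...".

Collect each base-dimension exponent across the product:
  M: −2·(2) − (-2) − 2·(0) = -2
  L: −2·(-1) − (-2) − 2·(2) = 0
  T: −2·(1) − (0) − 2·(0) = -2
So the dimensions are [M⁻² T⁻²].

M: -2, L: 0, T: -2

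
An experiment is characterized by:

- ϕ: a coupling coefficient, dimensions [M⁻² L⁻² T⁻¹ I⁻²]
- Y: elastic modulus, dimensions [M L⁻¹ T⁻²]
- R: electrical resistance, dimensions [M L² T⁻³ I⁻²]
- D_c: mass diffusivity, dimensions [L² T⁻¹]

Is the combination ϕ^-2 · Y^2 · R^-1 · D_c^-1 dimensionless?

no

Sum the exponent of each base dimension across the product:
  M: −2·[ϕ]_M + 2·[Y]_M − [R]_M − [D_c]_M = −2·(-2) + 2·(1) − (1) − (0) = 5
  L: −2·[ϕ]_L + 2·[Y]_L − [R]_L − [D_c]_L = −2·(-2) + 2·(-1) − (2) − (2) = -2
  T: −2·[ϕ]_T + 2·[Y]_T − [R]_T − [D_c]_T = −2·(-1) + 2·(-2) − (-3) − (-1) = 2
  I: −2·[ϕ]_I + 2·[Y]_I − [R]_I − [D_c]_I = −2·(-2) + 2·(0) − (-2) − (0) = 6
Net dimensions [M⁵ L⁻² T² I⁶] ≠ [1] — not dimensionless.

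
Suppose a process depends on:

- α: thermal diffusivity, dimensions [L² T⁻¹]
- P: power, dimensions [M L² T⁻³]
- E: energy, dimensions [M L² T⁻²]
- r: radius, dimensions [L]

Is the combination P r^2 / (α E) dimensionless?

yes

Sum the exponent of each base dimension across the product:
  M: −[α]_M + [P]_M − [E]_M + 2·[r]_M = −(0) + (1) − (1) + 2·(0) = 0
  L: −[α]_L + [P]_L − [E]_L + 2·[r]_L = −(2) + (2) − (2) + 2·(1) = 0
  T: −[α]_T + [P]_T − [E]_T + 2·[r]_T = −(-1) + (-3) − (-2) + 2·(0) = 0
  Θ: −[α]_Θ + [P]_Θ − [E]_Θ + 2·[r]_Θ = −(0) + (0) − (0) + 2·(0) = 0
All base exponents vanish — dimensionless.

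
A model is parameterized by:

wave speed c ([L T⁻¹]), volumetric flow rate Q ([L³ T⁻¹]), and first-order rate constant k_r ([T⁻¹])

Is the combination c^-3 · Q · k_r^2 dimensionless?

yes

Sum the exponent of each base dimension across the product:
  L: −3·[c]_L + [Q]_L + 2·[k_r]_L = −3·(1) + (3) + 2·(0) = 0
  T: −3·[c]_T + [Q]_T + 2·[k_r]_T = −3·(-1) + (-1) + 2·(-1) = 0
All base exponents vanish — dimensionless.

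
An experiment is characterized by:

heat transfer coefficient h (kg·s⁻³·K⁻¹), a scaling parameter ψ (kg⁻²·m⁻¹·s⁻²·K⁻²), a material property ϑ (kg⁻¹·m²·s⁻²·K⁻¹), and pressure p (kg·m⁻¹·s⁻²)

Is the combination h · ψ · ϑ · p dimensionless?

no

Sum the exponent of each base dimension across the product:
  M: [h]_M + [ψ]_M + [ϑ]_M + [p]_M = (1) + (-2) + (-1) + (1) = -1
  L: [h]_L + [ψ]_L + [ϑ]_L + [p]_L = (0) + (-1) + (2) + (-1) = 0
  T: [h]_T + [ψ]_T + [ϑ]_T + [p]_T = (-3) + (-2) + (-2) + (-2) = -9
  Θ: [h]_Θ + [ψ]_Θ + [ϑ]_Θ + [p]_Θ = (-1) + (-2) + (-1) + (0) = -4
Net dimensions [M⁻¹ T⁻⁹ Θ⁻⁴] ≠ [1] — not dimensionless.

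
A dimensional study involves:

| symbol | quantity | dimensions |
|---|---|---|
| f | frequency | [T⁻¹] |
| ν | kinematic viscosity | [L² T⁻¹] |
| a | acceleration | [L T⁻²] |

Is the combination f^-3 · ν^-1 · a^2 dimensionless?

Sum the exponent of each base dimension across the product:
  M: −3·[f]_M − [ν]_M + 2·[a]_M = −3·(0) − (0) + 2·(0) = 0
  L: −3·[f]_L − [ν]_L + 2·[a]_L = −3·(0) − (2) + 2·(1) = 0
  T: −3·[f]_T − [ν]_T + 2·[a]_T = −3·(-1) − (-1) + 2·(-2) = 0
  Θ: −3·[f]_Θ − [ν]_Θ + 2·[a]_Θ = −3·(0) − (0) + 2·(0) = 0
  N: −3·[f]_N − [ν]_N + 2·[a]_N = −3·(0) − (0) + 2·(0) = 0
All base exponents vanish — dimensionless.

yes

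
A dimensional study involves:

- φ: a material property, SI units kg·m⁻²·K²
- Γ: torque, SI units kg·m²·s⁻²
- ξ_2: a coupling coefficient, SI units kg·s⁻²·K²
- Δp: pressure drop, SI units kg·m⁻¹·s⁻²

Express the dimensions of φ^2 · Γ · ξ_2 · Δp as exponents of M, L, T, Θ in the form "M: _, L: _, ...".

Collect each base-dimension exponent across the product:
  M: 2·(1) + (1) + (1) + (1) = 5
  L: 2·(-2) + (2) + (0) + (-1) = -3
  T: 2·(0) + (-2) + (-2) + (-2) = -6
  Θ: 2·(2) + (0) + (2) + (0) = 6
So the dimensions are [M⁵ L⁻³ T⁻⁶ Θ⁶].

M: 5, L: -3, T: -6, Θ: 6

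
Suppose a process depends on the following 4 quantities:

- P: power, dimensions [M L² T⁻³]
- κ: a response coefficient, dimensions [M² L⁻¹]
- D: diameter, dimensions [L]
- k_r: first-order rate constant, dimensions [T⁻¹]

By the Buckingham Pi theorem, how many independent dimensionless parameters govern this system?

There are 4 variables and 3 base dimensions (M, L, T).
The dimension matrix has rank 3.
Independent dimensionless groups: 4 − 3 = 1.

1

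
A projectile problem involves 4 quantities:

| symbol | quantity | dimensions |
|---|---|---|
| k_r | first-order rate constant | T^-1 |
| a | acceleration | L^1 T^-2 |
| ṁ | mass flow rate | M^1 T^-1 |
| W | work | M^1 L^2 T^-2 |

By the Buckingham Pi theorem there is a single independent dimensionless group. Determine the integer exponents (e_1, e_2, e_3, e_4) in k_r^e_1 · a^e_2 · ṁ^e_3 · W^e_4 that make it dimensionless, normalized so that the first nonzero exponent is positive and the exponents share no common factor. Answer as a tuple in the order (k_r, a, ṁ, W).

M: e_1·(0) + e_2·(0) + e_3·(1) + e_4·(1) = 0
L: e_1·(0) + e_2·(1) + e_3·(0) + e_4·(2) = 0
T: e_1·(-1) + e_2·(-2) + e_3·(-1) + e_4·(-2) = 0
Solving this homogeneous linear system for the smallest-integer solution (first nonzero entry positive) gives (3, -2, -1, 1).

(3, -2, -1, 1)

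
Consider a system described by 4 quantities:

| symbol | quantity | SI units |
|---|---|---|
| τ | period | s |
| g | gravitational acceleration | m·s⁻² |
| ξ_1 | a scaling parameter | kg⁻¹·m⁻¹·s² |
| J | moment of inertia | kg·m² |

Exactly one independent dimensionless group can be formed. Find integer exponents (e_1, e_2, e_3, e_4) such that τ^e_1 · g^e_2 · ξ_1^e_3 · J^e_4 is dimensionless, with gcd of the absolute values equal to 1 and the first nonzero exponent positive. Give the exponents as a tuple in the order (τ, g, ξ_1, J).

M: e_1·(0) + e_2·(0) + e_3·(-1) + e_4·(1) = 0
L: e_1·(0) + e_2·(1) + e_3·(-1) + e_4·(2) = 0
T: e_1·(1) + e_2·(-2) + e_3·(2) + e_4·(0) = 0
Solving this homogeneous linear system for the smallest-integer solution (first nonzero entry positive) gives (4, 1, -1, -1).

(4, 1, -1, -1)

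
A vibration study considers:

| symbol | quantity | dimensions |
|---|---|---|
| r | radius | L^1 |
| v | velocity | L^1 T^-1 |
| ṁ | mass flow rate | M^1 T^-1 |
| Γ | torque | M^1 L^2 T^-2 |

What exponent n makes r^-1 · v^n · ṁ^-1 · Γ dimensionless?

Balance the L exponent: (1)·n from v, plus −(1) − (0) + (2) = 1 from the rest, must sum to zero.
n + 1 = 0, so n = -1.

-1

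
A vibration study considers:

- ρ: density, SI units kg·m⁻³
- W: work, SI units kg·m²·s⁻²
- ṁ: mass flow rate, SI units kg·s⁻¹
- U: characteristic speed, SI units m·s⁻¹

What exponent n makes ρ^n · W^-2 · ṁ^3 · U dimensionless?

-1

Balance the M exponent: (1)·n from ρ, plus −2·(1) + 3·(1) + (0) = 1 from the rest, must sum to zero.
n + 1 = 0, so n = -1.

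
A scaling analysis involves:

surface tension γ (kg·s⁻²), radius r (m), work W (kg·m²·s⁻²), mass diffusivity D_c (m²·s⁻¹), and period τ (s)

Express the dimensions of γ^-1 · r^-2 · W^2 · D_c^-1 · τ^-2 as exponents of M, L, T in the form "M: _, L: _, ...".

Collect each base-dimension exponent across the product:
  M: −(1) − 2·(0) + 2·(1) − (0) − 2·(0) = 1
  L: −(0) − 2·(1) + 2·(2) − (2) − 2·(0) = 0
  T: −(-2) − 2·(0) + 2·(-2) − (-1) − 2·(1) = -3
So the dimensions are [M T⁻³].

M: 1, L: 0, T: -3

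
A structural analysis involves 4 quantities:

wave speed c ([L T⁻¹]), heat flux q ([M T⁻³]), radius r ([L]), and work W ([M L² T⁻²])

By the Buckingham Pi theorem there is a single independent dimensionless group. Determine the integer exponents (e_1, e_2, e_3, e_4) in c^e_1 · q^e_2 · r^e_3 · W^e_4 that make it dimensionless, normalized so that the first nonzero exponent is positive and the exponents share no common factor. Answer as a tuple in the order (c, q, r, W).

M: e_1·(0) + e_2·(1) + e_3·(0) + e_4·(1) = 0
L: e_1·(1) + e_2·(0) + e_3·(1) + e_4·(2) = 0
T: e_1·(-1) + e_2·(-3) + e_3·(0) + e_4·(-2) = 0
Solving this homogeneous linear system for the smallest-integer solution (first nonzero entry positive) gives (1, -1, -3, 1).

(1, -1, -3, 1)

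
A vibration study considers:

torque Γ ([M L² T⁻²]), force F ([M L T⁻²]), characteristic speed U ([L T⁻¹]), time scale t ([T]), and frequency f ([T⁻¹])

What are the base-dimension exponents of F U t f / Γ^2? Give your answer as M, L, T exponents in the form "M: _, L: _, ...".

M: -1, L: -2, T: 1

Collect each base-dimension exponent across the product:
  M: −2·(1) + (1) + (0) + (0) + (0) = -1
  L: −2·(2) + (1) + (1) + (0) + (0) = -2
  T: −2·(-2) + (-2) + (-1) + (1) + (-1) = 1
So the dimensions are [M⁻¹ L⁻² T].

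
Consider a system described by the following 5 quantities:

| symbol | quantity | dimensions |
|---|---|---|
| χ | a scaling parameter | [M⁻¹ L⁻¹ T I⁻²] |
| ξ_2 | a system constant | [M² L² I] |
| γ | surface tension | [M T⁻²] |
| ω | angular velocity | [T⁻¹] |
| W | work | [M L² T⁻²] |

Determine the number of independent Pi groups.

There are 5 variables and 4 base dimensions (M, L, T, I).
The dimension matrix has rank 4.
Independent dimensionless groups: 5 − 4 = 1.

1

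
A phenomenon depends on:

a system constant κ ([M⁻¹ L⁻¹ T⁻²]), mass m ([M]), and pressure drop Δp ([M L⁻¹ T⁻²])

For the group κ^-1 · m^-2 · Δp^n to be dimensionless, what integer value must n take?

1

Balance the M exponent: (1)·n from Δp, plus −(-1) − 2·(1) = -1 from the rest, must sum to zero.
n − 1 = 0, so n = 1.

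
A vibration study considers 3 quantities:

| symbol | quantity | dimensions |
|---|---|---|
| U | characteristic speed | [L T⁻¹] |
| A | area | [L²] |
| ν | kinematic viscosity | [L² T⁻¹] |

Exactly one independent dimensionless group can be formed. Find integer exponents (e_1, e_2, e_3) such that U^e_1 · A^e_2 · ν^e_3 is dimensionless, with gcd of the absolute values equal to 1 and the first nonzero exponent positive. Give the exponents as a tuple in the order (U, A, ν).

(2, 1, -2)

L: e_1·(1) + e_2·(2) + e_3·(2) = 0
T: e_1·(-1) + e_2·(0) + e_3·(-1) = 0
Solving this homogeneous linear system for the smallest-integer solution (first nonzero entry positive) gives (2, 1, -2).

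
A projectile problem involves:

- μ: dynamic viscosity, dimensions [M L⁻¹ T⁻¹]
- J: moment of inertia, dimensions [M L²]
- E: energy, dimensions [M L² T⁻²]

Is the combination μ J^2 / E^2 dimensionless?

Sum the exponent of each base dimension across the product:
  M: [μ]_M + 2·[J]_M − 2·[E]_M = (1) + 2·(1) − 2·(1) = 1
  L: [μ]_L + 2·[J]_L − 2·[E]_L = (-1) + 2·(2) − 2·(2) = -1
  T: [μ]_T + 2·[J]_T − 2·[E]_T = (-1) + 2·(0) − 2·(-2) = 3
Net dimensions [M L⁻¹ T³] ≠ [1] — not dimensionless.

no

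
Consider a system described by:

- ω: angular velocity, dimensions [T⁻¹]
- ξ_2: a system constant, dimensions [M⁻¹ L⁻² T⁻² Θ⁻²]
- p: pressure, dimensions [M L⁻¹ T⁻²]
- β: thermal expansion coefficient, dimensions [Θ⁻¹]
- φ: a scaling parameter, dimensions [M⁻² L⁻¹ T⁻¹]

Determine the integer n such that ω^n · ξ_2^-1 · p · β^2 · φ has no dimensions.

Balance the T exponent: (-1)·n from ω, plus −(-2) + (-2) + 2·(0) + (-1) = -1 from the rest, must sum to zero.
−n − 1 = 0, so n = -1.

-1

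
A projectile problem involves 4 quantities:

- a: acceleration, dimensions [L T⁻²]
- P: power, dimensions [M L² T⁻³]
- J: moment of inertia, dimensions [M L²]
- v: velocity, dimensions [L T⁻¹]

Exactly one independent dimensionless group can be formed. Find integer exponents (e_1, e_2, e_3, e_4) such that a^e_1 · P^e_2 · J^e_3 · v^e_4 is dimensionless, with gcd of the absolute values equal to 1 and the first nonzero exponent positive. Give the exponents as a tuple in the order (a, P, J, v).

(3, -1, 1, -3)

M: e_1·(0) + e_2·(1) + e_3·(1) + e_4·(0) = 0
L: e_1·(1) + e_2·(2) + e_3·(2) + e_4·(1) = 0
T: e_1·(-2) + e_2·(-3) + e_3·(0) + e_4·(-1) = 0
Solving this homogeneous linear system for the smallest-integer solution (first nonzero entry positive) gives (3, -1, 1, -3).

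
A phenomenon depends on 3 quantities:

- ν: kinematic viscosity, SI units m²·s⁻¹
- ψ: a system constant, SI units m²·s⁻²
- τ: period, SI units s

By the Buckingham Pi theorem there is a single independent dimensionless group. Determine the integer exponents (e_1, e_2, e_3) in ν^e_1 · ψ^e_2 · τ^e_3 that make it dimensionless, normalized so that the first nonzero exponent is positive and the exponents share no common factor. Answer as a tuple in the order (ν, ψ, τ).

L: e_1·(2) + e_2·(2) + e_3·(0) = 0
T: e_1·(-1) + e_2·(-2) + e_3·(1) = 0
Solving this homogeneous linear system for the smallest-integer solution (first nonzero entry positive) gives (1, -1, -1).

(1, -1, -1)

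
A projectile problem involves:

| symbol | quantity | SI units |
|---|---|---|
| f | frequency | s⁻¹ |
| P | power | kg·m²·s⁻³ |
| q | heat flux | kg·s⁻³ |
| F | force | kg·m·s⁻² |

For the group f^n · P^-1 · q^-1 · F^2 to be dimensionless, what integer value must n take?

Balance the T exponent: (-1)·n from f, plus −(-3) − (-3) + 2·(-2) = 2 from the rest, must sum to zero.
−n + 2 = 0, so n = 2.

2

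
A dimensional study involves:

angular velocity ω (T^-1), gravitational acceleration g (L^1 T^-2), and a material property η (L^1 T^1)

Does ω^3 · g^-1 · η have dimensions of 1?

yes

Sum the exponent of each base dimension across the product:
  L: 3·[ω]_L − [g]_L + [η]_L = 3·(0) − (1) + (1) = 0
  T: 3·[ω]_T − [g]_T + [η]_T = 3·(-1) − (-2) + (1) = 0
All base exponents vanish — dimensionless.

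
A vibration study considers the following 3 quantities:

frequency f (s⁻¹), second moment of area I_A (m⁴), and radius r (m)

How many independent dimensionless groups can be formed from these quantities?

1

There are 3 variables and 2 base dimensions (L, T).
The dimension matrix has rank 2.
Independent dimensionless groups: 3 − 2 = 1.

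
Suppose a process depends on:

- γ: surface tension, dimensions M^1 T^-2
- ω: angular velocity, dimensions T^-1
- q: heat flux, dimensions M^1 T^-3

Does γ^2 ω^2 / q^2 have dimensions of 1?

yes

Sum the exponent of each base dimension across the product:
  M: 2·[γ]_M + 2·[ω]_M − 2·[q]_M = 2·(1) + 2·(0) − 2·(1) = 0
  L: 2·[γ]_L + 2·[ω]_L − 2·[q]_L = 2·(0) + 2·(0) − 2·(0) = 0
  T: 2·[γ]_T + 2·[ω]_T − 2·[q]_T = 2·(-2) + 2·(-1) − 2·(-3) = 0
  Θ: 2·[γ]_Θ + 2·[ω]_Θ − 2·[q]_Θ = 2·(0) + 2·(0) − 2·(0) = 0
All base exponents vanish — dimensionless.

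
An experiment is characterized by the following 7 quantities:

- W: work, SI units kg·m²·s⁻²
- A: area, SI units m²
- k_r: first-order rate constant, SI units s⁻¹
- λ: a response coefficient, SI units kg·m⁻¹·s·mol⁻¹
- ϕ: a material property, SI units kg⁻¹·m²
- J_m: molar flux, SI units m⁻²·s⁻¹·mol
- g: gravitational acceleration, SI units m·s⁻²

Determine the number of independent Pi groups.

There are 7 variables and 4 base dimensions (M, L, T, N).
The dimension matrix has rank 4.
Independent dimensionless groups: 7 − 4 = 3.

3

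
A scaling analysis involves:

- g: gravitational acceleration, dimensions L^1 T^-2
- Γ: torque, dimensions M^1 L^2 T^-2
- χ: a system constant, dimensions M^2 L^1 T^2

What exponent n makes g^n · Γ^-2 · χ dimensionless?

3

Balance the L exponent: (1)·n from g, plus −2·(2) + (1) = -3 from the rest, must sum to zero.
n − 3 = 0, so n = 3.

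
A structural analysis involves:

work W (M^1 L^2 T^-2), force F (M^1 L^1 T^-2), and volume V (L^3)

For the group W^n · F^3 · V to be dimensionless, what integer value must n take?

-3

Balance the M exponent: (1)·n from W, plus 3·(1) + (0) = 3 from the rest, must sum to zero.
n + 3 = 0, so n = -3.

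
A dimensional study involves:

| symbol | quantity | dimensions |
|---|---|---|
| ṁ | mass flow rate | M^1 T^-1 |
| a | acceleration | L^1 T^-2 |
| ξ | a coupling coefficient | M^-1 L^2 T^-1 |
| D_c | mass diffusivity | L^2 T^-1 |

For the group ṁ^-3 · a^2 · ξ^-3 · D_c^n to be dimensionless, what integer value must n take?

2

Balance the L exponent: (2)·n from D_c, plus −3·(0) + 2·(1) − 3·(2) = -4 from the rest, must sum to zero.
2n − 4 = 0, so n = 2.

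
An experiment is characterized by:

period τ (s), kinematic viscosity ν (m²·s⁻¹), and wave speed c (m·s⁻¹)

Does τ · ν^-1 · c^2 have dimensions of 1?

yes

Sum the exponent of each base dimension across the product:
  M: [τ]_M − [ν]_M + 2·[c]_M = (0) − (0) + 2·(0) = 0
  L: [τ]_L − [ν]_L + 2·[c]_L = (0) − (2) + 2·(1) = 0
  T: [τ]_T − [ν]_T + 2·[c]_T = (1) − (-1) + 2·(-1) = 0
All base exponents vanish — dimensionless.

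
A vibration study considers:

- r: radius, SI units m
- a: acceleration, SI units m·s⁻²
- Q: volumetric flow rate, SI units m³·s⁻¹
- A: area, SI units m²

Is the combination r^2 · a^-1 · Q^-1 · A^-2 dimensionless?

Sum the exponent of each base dimension across the product:
  L: 2·[r]_L − [a]_L − [Q]_L − 2·[A]_L = 2·(1) − (1) − (3) − 2·(2) = -6
  T: 2·[r]_T − [a]_T − [Q]_T − 2·[A]_T = 2·(0) − (-2) − (-1) − 2·(0) = 3
Net dimensions [L⁻⁶ T³] ≠ [1] — not dimensionless.

no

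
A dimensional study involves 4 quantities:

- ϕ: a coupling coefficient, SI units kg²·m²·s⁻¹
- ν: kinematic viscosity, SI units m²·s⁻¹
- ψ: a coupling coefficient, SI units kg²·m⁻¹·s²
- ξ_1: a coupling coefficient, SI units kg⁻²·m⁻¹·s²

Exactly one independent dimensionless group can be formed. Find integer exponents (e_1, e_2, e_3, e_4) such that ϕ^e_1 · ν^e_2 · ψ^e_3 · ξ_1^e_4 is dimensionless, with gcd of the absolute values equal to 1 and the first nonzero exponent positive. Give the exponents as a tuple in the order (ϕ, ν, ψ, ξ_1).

M: e_1·(2) + e_2·(0) + e_3·(2) + e_4·(-2) = 0
L: e_1·(2) + e_2·(2) + e_3·(-1) + e_4·(-1) = 0
T: e_1·(-1) + e_2·(-1) + e_3·(2) + e_4·(2) = 0
Solving this homogeneous linear system for the smallest-integer solution (first nonzero entry positive) gives (2, -2, -1, 1).

(2, -2, -1, 1)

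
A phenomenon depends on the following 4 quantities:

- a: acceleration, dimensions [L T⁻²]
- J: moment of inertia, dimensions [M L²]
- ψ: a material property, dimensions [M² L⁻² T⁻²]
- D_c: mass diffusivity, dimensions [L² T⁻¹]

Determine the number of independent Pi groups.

1

There are 4 variables and 3 base dimensions (M, L, T).
The dimension matrix has rank 3.
Independent dimensionless groups: 4 − 3 = 1.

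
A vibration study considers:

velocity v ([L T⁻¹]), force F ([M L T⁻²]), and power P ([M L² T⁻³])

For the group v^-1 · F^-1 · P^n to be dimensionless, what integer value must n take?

1

Balance the M exponent: (1)·n from P, plus −(0) − (1) = -1 from the rest, must sum to zero.
n − 1 = 0, so n = 1.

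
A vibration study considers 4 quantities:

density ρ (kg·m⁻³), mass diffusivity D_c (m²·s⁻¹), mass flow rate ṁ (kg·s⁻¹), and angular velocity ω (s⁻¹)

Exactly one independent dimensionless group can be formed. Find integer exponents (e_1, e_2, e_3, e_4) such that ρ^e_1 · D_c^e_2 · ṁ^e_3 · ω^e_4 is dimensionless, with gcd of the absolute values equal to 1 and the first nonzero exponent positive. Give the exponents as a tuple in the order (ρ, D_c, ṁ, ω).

(2, 3, -2, -1)

M: e_1·(1) + e_2·(0) + e_3·(1) + e_4·(0) = 0
L: e_1·(-3) + e_2·(2) + e_3·(0) + e_4·(0) = 0
T: e_1·(0) + e_2·(-1) + e_3·(-1) + e_4·(-1) = 0
Solving this homogeneous linear system for the smallest-integer solution (first nonzero entry positive) gives (2, 3, -2, -1).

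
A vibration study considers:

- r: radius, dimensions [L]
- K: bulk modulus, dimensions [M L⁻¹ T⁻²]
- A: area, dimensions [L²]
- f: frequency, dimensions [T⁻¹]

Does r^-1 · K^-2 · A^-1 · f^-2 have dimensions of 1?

Sum the exponent of each base dimension across the product:
  M: −[r]_M − 2·[K]_M − [A]_M − 2·[f]_M = −(0) − 2·(1) − (0) − 2·(0) = -2
  L: −[r]_L − 2·[K]_L − [A]_L − 2·[f]_L = −(1) − 2·(-1) − (2) − 2·(0) = -1
  T: −[r]_T − 2·[K]_T − [A]_T − 2·[f]_T = −(0) − 2·(-2) − (0) − 2·(-1) = 6
Net dimensions [M⁻² L⁻¹ T⁶] ≠ [1] — not dimensionless.

no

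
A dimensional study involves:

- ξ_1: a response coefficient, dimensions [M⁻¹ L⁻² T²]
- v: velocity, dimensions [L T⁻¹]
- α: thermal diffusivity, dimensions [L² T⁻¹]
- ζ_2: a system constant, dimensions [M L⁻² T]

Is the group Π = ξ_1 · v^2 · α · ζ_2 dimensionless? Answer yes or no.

yes

Sum the exponent of each base dimension across the product:
  M: [ξ_1]_M + 2·[v]_M + [α]_M + [ζ_2]_M = (-1) + 2·(0) + (0) + (1) = 0
  L: [ξ_1]_L + 2·[v]_L + [α]_L + [ζ_2]_L = (-2) + 2·(1) + (2) + (-2) = 0
  T: [ξ_1]_T + 2·[v]_T + [α]_T + [ζ_2]_T = (2) + 2·(-1) + (-1) + (1) = 0
All base exponents vanish — dimensionless.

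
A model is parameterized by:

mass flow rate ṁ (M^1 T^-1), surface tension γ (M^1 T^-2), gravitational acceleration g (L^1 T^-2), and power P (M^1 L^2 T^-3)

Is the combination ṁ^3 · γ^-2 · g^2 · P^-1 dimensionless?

Sum the exponent of each base dimension across the product:
  M: 3·[ṁ]_M − 2·[γ]_M + 2·[g]_M − [P]_M = 3·(1) − 2·(1) + 2·(0) − (1) = 0
  L: 3·[ṁ]_L − 2·[γ]_L + 2·[g]_L − [P]_L = 3·(0) − 2·(0) + 2·(1) − (2) = 0
  T: 3·[ṁ]_T − 2·[γ]_T + 2·[g]_T − [P]_T = 3·(-1) − 2·(-2) + 2·(-2) − (-3) = 0
  Θ: 3·[ṁ]_Θ − 2·[γ]_Θ + 2·[g]_Θ − [P]_Θ = 3·(0) − 2·(0) + 2·(0) − (0) = 0
All base exponents vanish — dimensionless.

yes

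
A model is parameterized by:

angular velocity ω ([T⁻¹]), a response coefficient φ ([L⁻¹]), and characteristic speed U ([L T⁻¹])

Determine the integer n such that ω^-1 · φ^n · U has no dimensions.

Balance the L exponent: (-1)·n from φ, plus −(0) + (1) = 1 from the rest, must sum to zero.
−n + 1 = 0, so n = 1.

1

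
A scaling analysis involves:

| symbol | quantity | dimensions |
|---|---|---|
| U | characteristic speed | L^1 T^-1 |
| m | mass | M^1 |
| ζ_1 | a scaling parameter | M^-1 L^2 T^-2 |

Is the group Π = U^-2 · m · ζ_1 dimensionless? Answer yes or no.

Sum the exponent of each base dimension across the product:
  M: −2·[U]_M + [m]_M + [ζ_1]_M = −2·(0) + (1) + (-1) = 0
  L: −2·[U]_L + [m]_L + [ζ_1]_L = −2·(1) + (0) + (2) = 0
  T: −2·[U]_T + [m]_T + [ζ_1]_T = −2·(-1) + (0) + (-2) = 0
All base exponents vanish — dimensionless.

yes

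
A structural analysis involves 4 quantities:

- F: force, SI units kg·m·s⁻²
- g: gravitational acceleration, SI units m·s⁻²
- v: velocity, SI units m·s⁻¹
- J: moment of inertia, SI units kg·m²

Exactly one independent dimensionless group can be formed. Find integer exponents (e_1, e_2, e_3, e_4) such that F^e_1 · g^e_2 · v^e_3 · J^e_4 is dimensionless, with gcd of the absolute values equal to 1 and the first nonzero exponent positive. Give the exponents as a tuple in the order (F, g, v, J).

M: e_1·(1) + e_2·(0) + e_3·(0) + e_4·(1) = 0
L: e_1·(1) + e_2·(1) + e_3·(1) + e_4·(2) = 0
T: e_1·(-2) + e_2·(-2) + e_3·(-1) + e_4·(0) = 0
Solving this homogeneous linear system for the smallest-integer solution (first nonzero entry positive) gives (1, -3, 4, -1).

(1, -3, 4, -1)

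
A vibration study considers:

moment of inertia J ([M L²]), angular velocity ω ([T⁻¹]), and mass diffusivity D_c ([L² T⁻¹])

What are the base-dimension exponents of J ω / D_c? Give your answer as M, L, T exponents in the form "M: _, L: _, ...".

Collect each base-dimension exponent across the product:
  M: (1) + (0) − (0) = 1
  L: (2) + (0) − (2) = 0
  T: (0) + (-1) − (-1) = 0
So the dimensions are [M].

M: 1, L: 0, T: 0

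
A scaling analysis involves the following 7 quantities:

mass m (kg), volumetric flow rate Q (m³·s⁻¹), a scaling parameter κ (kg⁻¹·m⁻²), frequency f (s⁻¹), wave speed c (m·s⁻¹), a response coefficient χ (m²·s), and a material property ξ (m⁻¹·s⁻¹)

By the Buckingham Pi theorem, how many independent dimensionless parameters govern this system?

4

There are 7 variables and 3 base dimensions (M, L, T).
The dimension matrix has rank 3.
Independent dimensionless groups: 7 − 3 = 4.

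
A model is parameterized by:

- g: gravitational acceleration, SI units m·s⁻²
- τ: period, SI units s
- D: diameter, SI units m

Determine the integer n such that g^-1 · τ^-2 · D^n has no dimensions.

1

Balance the L exponent: (1)·n from D, plus −(1) − 2·(0) = -1 from the rest, must sum to zero.
n − 1 = 0, so n = 1.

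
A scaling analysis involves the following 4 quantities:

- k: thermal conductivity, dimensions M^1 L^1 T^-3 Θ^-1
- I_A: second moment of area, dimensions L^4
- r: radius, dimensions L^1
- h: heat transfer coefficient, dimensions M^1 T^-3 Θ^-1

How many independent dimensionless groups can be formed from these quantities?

There are 4 variables and 4 base dimensions (M, L, T, Θ).
The dimension matrix has rank 2 (less than 4: the dimension vectors are linearly dependent).
Independent dimensionless groups: 4 − 2 = 2.

2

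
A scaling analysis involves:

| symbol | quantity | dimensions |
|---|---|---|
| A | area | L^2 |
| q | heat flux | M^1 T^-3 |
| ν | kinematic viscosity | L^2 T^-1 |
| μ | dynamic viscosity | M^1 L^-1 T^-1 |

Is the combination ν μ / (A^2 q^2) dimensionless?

Sum the exponent of each base dimension across the product:
  M: −2·[A]_M − 2·[q]_M + [ν]_M + [μ]_M = −2·(0) − 2·(1) + (0) + (1) = -1
  L: −2·[A]_L − 2·[q]_L + [ν]_L + [μ]_L = −2·(2) − 2·(0) + (2) + (-1) = -3
  T: −2·[A]_T − 2·[q]_T + [ν]_T + [μ]_T = −2·(0) − 2·(-3) + (-1) + (-1) = 4
Net dimensions [M⁻¹ L⁻³ T⁴] ≠ [1] — not dimensionless.

no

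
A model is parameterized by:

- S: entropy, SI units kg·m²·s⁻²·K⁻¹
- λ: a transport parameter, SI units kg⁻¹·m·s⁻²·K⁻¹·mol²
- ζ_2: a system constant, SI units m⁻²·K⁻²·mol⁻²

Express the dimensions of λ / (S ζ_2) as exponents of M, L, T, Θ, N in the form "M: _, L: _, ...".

Collect each base-dimension exponent across the product:
  M: −(1) + (-1) − (0) = -2
  L: −(2) + (1) − (-2) = 1
  T: −(-2) + (-2) − (0) = 0
  Θ: −(-1) + (-1) − (-2) = 2
  N: −(0) + (2) − (-2) = 4
So the dimensions are [M⁻² L Θ² N⁴].

M: -2, L: 1, T: 0, Θ: 2, N: 4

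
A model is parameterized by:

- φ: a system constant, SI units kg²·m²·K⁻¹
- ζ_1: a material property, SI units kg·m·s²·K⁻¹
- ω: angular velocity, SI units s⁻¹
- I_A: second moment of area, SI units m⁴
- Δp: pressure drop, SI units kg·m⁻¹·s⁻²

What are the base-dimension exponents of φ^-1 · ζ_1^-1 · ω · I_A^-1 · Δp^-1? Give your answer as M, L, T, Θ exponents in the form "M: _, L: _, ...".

Collect each base-dimension exponent across the product:
  M: −(2) − (1) + (0) − (0) − (1) = -4
  L: −(2) − (1) + (0) − (4) − (-1) = -6
  T: −(0) − (2) + (-1) − (0) − (-2) = -1
  Θ: −(-1) − (-1) + (0) − (0) − (0) = 2
So the dimensions are [M⁻⁴ L⁻⁶ T⁻¹ Θ²].

M: -4, L: -6, T: -1, Θ: 2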